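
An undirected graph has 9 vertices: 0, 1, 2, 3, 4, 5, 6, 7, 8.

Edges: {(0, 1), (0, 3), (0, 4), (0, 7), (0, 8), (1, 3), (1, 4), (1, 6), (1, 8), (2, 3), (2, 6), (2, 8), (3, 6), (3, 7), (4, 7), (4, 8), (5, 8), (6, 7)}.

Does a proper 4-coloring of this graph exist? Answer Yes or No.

Yes

The chromatic number is 4. 0, 1, 4, 8 are mutually adjacent (a clique of size 4), so at least 4 colors are needed.
4 colors suffice: color a → {3, 8}; color b → {0, 5, 6}; color c → {1, 2, 7}; color d → {4}.
That is already a proper 4-coloring.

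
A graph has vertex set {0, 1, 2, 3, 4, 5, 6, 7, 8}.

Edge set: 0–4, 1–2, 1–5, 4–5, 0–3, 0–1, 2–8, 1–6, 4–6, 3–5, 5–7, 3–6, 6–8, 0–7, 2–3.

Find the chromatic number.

3 and 6 are adjacent, so at least 2 colors are needed.
2 colors suffice: color a → {0, 2, 5, 6}; color b → {1, 3, 4, 7, 8}. Every edge joins two different colors.

2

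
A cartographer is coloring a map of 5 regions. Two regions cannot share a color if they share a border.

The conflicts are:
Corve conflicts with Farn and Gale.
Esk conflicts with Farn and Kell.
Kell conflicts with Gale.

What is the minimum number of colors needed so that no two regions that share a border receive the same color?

3

The cycle Esk-Kell-Gale-Corve-Farn-Esk has odd length 5, so it cannot be 2-colored; at least 3 colors are needed.
3 colors suffice: color 1 → {Esk, Gale}; color 2 → {Corve, Kell}; color 3 → {Farn}. Every pair that conflicts lands in different colors.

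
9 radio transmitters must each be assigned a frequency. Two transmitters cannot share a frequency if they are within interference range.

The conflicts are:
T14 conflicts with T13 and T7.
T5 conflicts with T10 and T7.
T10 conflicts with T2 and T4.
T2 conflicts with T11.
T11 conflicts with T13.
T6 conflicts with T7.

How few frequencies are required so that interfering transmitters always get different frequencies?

3

The cycle T7-T5-T10-T2-T11-T13-T14-T7 has odd length 7, so it cannot be 2-colored; at least 3 frequencies are needed.
3 frequencies suffice: frequency 1 → {T10, T11, T7}; frequency 2 → {T14, T5, T2, T4, T6}; frequency 3 → {T13}. No two conflicting transmitters share a frequency.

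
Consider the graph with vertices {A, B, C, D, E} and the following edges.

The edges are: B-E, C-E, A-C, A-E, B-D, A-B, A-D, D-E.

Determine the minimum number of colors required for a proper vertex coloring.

A, B, D, E form a clique, so at least 4 colors are needed.
A valid assignment using 4 colors: A=2, B=3, C=3, D=4, E=1. Every edge joins two different colors.

4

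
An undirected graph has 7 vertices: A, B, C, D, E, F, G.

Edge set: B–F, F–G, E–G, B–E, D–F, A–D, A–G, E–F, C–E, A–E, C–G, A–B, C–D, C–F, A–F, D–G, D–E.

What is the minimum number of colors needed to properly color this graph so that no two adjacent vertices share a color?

A, D, E, F, G are pairwise adjacent (a clique of size 5), so at least 5 colors are needed.
5 colors suffice: color 1 → {E}; color 2 → {F}; color 3 → {B, D}; color 4 → {A, C}; color 5 → {G}. No two adjacent vertices share a color.

5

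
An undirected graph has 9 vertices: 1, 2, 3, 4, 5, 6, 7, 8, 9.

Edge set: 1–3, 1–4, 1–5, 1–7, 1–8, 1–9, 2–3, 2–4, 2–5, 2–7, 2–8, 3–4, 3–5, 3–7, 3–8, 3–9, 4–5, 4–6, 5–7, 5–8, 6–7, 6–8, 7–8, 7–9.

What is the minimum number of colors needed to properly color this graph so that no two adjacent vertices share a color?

5

2, 3, 5, 7, 8 are pairwise adjacent (a clique of size 5), so at least 5 colors are needed.
A valid assignment using 5 colors: 1=green, 2=green, 3=blue, 4=red, 5=yellow, 6=blue, 7=red, 8=purple, 9=yellow. Each edge has distinct colors on its endpoints.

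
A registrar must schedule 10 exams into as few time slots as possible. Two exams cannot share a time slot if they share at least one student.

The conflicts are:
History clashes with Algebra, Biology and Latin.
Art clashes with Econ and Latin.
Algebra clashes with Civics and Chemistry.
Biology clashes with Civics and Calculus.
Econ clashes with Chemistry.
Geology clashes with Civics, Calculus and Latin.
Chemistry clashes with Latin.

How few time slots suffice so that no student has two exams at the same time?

The cycle History-Biology-Calculus-Geology-Latin-History has odd length 5, so it cannot be 2-colored; at least 3 time slots are needed.
Using 3 time slots: History=2, Art=2, Algebra=1, Biology=1, Econ=1, Geology=2, Civics=3, Calculus=3, Chemistry=2, Latin=1. Every pair that conflicts lands in different time slots.

3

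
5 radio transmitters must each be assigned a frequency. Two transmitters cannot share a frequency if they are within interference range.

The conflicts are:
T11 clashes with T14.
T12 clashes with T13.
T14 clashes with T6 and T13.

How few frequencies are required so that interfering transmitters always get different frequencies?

2

T14 and T6 conflict, so at least 2 frequencies are needed.
2 frequencies suffice: T11=2, T12=1, T14=1, T6=2, T13=2. Every pair that conflicts lands in different frequencies.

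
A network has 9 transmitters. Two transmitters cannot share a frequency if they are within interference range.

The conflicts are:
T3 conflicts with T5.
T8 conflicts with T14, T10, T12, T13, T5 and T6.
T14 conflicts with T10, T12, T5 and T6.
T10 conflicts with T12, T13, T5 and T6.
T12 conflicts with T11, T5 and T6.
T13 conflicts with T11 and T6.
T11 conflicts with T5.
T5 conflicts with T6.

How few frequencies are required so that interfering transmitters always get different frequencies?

6

T8, T14, T10, T12, T5, T6 all conflict with each other, so at least 6 frequencies are needed.
6 frequencies suffice: frequency 1 → {T13, T5}; frequency 2 → {T3, T11, T6}; frequency 3 → {T10}; frequency 4 → {T12}; frequency 5 → {T8}; frequency 6 → {T14}. No two conflicting transmitters share a frequency.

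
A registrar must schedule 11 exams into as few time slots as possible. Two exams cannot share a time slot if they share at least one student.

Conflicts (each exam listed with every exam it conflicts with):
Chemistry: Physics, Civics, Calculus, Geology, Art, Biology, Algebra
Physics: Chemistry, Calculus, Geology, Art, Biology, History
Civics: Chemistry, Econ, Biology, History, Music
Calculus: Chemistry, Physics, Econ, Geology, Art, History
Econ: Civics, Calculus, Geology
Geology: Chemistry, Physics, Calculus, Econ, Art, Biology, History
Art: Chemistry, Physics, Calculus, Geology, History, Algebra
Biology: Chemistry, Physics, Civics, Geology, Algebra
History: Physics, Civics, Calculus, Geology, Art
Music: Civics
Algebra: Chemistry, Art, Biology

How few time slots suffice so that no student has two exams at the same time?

Physics, Calculus, Geology, Art, History are mutually in conflict, so at least 5 time slots are needed.
A valid assignment using 5 time slots: Chemistry=2, Physics=4, Civics=1, Calculus=5, Econ=2, Geology=1, Art=3, Biology=3, History=2, Music=2, Algebra=1. Every pair that conflicts lands in different time slots.

5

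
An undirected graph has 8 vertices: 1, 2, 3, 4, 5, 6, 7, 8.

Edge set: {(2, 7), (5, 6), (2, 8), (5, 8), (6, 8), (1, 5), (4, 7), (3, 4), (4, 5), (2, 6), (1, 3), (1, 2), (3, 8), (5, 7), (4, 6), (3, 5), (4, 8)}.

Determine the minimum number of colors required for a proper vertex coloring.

4, 5, 6, 8 are pairwise adjacent (a clique of size 4), so at least 4 colors are needed.
One proper 4-coloring: 1=b, 2=a, 3=d, 4=c, 5=a, 6=d, 7=b, 8=b. Each edge has distinct colors on its endpoints.

4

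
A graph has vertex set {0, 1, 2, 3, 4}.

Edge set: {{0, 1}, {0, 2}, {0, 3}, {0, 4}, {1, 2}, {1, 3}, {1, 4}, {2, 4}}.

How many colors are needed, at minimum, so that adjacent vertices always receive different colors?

4

0, 1, 2, 4 form a clique, so at least 4 colors are needed.
4 colors suffice: 0=red, 1=blue, 2=green, 3=green, 4=yellow. Each edge has distinct colors on its endpoints.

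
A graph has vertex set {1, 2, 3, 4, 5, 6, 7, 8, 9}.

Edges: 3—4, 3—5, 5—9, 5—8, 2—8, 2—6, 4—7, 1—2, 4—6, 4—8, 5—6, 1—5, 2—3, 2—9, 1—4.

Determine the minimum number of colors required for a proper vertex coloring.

2

5 and 8 are adjacent, so at least 2 colors are needed.
2 colors suffice: color a → {2, 4, 5}; color b → {1, 3, 6, 7, 8, 9}. No two adjacent vertices share a color.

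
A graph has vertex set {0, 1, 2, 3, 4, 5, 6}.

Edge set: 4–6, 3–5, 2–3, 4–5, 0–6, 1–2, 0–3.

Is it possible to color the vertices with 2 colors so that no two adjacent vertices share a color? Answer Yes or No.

The cycle 0-3-5-4-6-0 has odd length 5, so it cannot be 2-colored; at least 3 colors are needed.
So 2 colors are not enough.

No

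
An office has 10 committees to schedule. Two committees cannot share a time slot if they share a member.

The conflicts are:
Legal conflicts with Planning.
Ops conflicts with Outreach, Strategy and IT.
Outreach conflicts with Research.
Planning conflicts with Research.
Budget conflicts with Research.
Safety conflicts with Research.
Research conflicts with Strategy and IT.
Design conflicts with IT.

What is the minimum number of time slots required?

Budget and Research conflict, so at least 2 time slots are needed.
2 time slots suffice: time slot 1 → {Legal, Ops, Research, Design}; time slot 2 → {Outreach, Planning, Budget, Safety, Strategy, IT}. No two conflicting committees share a time slot.

2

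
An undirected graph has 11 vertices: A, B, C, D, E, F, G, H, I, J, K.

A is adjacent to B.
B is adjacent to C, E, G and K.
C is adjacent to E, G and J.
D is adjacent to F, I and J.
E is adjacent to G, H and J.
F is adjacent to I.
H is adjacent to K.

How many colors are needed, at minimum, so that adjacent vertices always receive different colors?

4

B, C, E, G are mutually adjacent (a clique of size 4), so at least 4 colors are needed.
One proper 4-coloring: A=2, B=1, C=3, D=2, E=2, F=1, G=4, H=1, I=3, J=1, K=2. Each edge has distinct colors on its endpoints.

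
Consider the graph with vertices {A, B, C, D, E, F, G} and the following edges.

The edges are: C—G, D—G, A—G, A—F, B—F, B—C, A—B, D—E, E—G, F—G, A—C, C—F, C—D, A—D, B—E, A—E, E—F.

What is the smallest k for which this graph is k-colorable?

A, B, C, F are mutually adjacent (a clique of size 4), so at least 4 colors are needed.
4 colors suffice: A=red, B=yellow, C=blue, D=green, E=blue, F=green, G=yellow. Each edge has distinct colors on its endpoints.

4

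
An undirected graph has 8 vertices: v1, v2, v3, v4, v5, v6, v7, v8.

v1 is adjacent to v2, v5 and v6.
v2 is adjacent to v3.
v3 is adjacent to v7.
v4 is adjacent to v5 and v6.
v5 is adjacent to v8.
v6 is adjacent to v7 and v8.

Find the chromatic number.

The cycle v2-v1-v6-v7-v3-v2 has odd length 5, so it cannot be 2-colored; at least 3 colors are needed.
One proper 3-coloring: v1=2, v2=3, v3=1, v4=2, v5=1, v6=1, v7=2, v8=2. Each edge has distinct colors on its endpoints.

3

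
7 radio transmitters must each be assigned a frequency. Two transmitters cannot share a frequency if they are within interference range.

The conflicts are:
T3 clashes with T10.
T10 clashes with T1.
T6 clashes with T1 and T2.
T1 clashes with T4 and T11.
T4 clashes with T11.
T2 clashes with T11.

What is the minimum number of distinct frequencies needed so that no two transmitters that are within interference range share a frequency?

T1, T4, T11 pairwise conflict, so at least 3 frequencies are needed.
Using 3 frequencies: T3=1, T10=2, T6=2, T1=1, T4=3, T2=1, T11=2. Each listed conflict is separated.

3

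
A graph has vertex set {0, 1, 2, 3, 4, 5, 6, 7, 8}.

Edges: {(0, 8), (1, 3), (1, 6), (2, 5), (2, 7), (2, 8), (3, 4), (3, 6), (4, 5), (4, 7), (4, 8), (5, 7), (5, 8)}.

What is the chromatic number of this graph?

2, 5, 8 are pairwise adjacent, so at least 3 colors are needed.
One proper 3-coloring: 0=blue, 1=green, 2=blue, 3=red, 4=blue, 5=green, 6=blue, 7=red, 8=red. Every edge joins two different colors.

3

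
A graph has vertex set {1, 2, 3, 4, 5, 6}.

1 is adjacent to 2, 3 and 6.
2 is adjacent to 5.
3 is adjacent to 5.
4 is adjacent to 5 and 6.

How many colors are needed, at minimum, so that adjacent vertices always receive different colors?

3

The cycle 6-1-3-5-4-6 has odd length 5, so it cannot be 2-colored; at least 3 colors are needed.
3 colors suffice: color red → {1, 5}; color blue → {2, 3, 4}; color green → {6}. No two adjacent vertices share a color.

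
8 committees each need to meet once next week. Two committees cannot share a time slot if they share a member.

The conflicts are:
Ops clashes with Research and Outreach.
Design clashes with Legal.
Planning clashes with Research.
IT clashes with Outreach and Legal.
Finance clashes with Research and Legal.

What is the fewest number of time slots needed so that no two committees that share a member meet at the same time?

Finance and Legal conflict, so at least 2 time slots are needed.
2 time slots suffice: time slot 1 → {Research, Outreach, Legal}; time slot 2 → {Ops, Design, Planning, IT, Finance}. Every pair that conflicts lands in different time slots.

2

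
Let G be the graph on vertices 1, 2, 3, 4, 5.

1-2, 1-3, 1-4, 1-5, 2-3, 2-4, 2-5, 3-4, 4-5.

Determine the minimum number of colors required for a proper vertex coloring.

4

1, 2, 4, 5 are pairwise adjacent (a clique of size 4), so at least 4 colors are needed.
4 colors suffice: color red → {2}; color blue → {4}; color green → {1}; color yellow → {3, 5}. Every edge joins two different colors.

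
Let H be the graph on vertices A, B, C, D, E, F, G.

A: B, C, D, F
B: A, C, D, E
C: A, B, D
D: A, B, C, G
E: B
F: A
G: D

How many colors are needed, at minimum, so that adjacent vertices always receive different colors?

4

A, B, C, D are mutually adjacent (a clique of size 4), so at least 4 colors are needed.
4 colors suffice: color 1 → {A, E, G}; color 2 → {B, F}; color 3 → {D}; color 4 → {C}. Each edge has distinct colors on its endpoints.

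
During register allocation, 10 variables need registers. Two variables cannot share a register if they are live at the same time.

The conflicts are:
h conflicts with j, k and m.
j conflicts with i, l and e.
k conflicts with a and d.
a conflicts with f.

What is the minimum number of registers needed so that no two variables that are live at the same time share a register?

2

h and k conflict, so at least 2 registers are needed.
2 registers suffice: register 1 → {j, k, f, m}; register 2 → {h, a, i, l, e, d}. Each listed conflict is separated.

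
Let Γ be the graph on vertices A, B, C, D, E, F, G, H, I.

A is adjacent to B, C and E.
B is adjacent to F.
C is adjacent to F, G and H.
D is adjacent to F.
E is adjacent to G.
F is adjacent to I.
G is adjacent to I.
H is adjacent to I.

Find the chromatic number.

2

E and G are adjacent, so at least 2 colors are needed.
One proper 2-coloring: A=2, B=1, C=1, D=1, E=1, F=2, G=2, H=2, I=1. Each edge has distinct colors on its endpoints.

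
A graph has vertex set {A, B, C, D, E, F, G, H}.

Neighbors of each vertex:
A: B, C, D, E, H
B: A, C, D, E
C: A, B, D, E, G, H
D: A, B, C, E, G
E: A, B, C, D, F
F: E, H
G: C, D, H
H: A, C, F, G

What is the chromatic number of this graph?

5

A, B, C, D, E form a clique, so at least 5 colors are needed.
5 colors suffice: color 1 → {C, F}; color 2 → {D, H}; color 3 → {E, G}; color 4 → {A}; color 5 → {B}. No two adjacent vertices share a color.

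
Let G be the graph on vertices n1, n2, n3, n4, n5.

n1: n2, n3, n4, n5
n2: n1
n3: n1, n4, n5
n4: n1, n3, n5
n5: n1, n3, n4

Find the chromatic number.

n1, n3, n4, n5 are pairwise adjacent (a clique of size 4), so at least 4 colors are needed.
4 colors suffice: n1=1, n2=2, n3=3, n4=2, n5=4. Every edge joins two different colors.

4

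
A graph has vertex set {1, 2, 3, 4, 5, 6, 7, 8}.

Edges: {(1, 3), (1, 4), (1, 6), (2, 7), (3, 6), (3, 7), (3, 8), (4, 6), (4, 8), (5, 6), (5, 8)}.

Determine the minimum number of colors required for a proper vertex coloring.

3

1, 4, 6 are pairwise adjacent, so at least 3 colors are needed.
3 colors suffice: 1=c, 2=b, 3=b, 4=b, 5=b, 6=a, 7=a, 8=a. Every edge joins two different colors.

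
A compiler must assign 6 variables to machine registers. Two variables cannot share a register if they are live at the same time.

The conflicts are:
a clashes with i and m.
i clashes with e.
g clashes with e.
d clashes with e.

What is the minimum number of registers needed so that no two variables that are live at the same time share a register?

2

d and e conflict, so at least 2 registers are needed.
2 registers suffice: register 1 → {a, e}; register 2 → {i, g, d, m}. No two conflicting variables share a register.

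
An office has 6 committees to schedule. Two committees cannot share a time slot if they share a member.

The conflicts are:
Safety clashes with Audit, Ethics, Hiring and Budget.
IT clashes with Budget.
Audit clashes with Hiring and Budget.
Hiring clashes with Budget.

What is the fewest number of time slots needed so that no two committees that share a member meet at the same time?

Safety, Audit, Hiring, Budget are mutually in conflict, so at least 4 time slots are needed.
4 time slots suffice: time slot 1 → {Ethics, Budget}; time slot 2 → {Safety, IT}; time slot 3 → {Hiring}; time slot 4 → {Audit}. No two conflicting committees share a time slot.

4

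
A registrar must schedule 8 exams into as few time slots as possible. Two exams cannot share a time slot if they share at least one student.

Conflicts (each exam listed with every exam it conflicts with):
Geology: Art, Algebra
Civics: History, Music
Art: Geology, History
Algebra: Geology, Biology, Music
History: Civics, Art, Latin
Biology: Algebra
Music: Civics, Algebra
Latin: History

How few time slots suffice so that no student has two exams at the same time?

Algebra and Music conflict, so at least 2 time slots are needed.
Using 2 time slots: Geology=2, Civics=1, Art=1, Algebra=1, History=2, Biology=2, Music=2, Latin=1. Every pair that conflicts lands in different time slots.

2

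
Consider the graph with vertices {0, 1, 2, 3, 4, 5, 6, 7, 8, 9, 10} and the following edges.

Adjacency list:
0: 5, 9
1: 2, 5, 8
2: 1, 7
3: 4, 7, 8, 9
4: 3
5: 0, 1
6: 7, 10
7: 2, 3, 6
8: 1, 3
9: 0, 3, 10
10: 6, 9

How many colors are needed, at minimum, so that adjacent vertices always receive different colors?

The cycle 3-7-6-10-9-3 has odd length 5, so it cannot be 2-colored; at least 3 colors are needed.
A valid assignment using 3 colors: 0=red, 1=red, 2=green, 3=red, 4=blue, 5=blue, 6=red, 7=blue, 8=blue, 9=blue, 10=green. Every edge joins two different colors.

3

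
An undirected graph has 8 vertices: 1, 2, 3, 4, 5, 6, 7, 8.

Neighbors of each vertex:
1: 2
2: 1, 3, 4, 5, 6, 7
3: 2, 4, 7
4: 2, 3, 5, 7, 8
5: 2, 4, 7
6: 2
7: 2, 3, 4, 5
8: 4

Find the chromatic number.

4

2, 4, 5, 7 are pairwise adjacent (a clique of size 4), so at least 4 colors are needed.
One proper 4-coloring: 1=blue, 2=red, 3=yellow, 4=blue, 5=yellow, 6=blue, 7=green, 8=red. Each edge has distinct colors on its endpoints.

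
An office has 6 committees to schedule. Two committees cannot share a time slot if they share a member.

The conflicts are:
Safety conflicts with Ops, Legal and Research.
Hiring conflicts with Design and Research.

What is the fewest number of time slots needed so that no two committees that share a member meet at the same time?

2

Safety and Research conflict, so at least 2 time slots are needed.
2 time slots suffice: time slot 1 → {Safety, Hiring}; time slot 2 → {Ops, Legal, Design, Research}. No two conflicting committees share a time slot.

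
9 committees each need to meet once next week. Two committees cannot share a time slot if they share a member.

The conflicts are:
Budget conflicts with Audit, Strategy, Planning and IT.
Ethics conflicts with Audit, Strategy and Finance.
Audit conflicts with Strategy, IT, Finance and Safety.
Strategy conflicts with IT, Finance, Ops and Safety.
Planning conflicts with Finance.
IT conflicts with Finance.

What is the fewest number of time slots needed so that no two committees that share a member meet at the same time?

Audit, Strategy, IT, Finance are mutually in conflict, so at least 4 time slots are needed.
4 time slots suffice: time slot 1 → {Strategy, Planning}; time slot 2 → {Audit, Ops}; time slot 3 → {Budget, Finance, Safety}; time slot 4 → {Ethics, IT}. No two conflicting committees share a time slot.

4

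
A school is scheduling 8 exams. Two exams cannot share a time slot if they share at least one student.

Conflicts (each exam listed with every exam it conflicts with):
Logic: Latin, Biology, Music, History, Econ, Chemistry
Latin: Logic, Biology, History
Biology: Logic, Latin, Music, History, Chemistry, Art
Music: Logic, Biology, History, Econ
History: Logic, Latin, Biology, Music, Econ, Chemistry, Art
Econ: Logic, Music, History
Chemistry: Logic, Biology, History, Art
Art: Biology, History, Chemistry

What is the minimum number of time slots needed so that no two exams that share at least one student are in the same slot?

Logic, Latin, Biology, History pairwise conflict, so at least 4 time slots are needed.
4 time slots suffice: time slot 1 → {History}; time slot 2 → {Biology, Econ}; time slot 3 → {Logic, Art}; time slot 4 → {Latin, Music, Chemistry}. Every pair that conflicts lands in different time slots.

4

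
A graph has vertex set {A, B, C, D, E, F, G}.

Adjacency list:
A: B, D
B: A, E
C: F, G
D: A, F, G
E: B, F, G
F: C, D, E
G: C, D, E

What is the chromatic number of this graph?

3

The cycle A-D-F-E-B-A has odd length 5, so it cannot be 2-colored; at least 3 colors are needed.
A valid assignment using 3 colors: A=1, B=3, C=2, D=2, E=2, F=1, G=1. Each edge has distinct colors on its endpoints.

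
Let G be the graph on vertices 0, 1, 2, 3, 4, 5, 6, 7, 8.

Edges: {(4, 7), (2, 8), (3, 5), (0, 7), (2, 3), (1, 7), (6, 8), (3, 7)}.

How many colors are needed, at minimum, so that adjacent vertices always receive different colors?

2

6 and 8 are adjacent, so at least 2 colors are needed.
2 colors suffice: color a → {2, 5, 6, 7}; color b → {0, 1, 3, 4, 8}. Each edge has distinct colors on its endpoints.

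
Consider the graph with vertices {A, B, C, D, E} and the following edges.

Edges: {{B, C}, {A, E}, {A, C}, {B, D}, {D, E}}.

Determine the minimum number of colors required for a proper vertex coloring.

3

The cycle D-B-C-A-E-D has odd length 5, so it cannot be 2-colored; at least 3 colors are needed.
A valid assignment using 3 colors: A=3, B=2, C=1, D=1, E=2. Each edge has distinct colors on its endpoints.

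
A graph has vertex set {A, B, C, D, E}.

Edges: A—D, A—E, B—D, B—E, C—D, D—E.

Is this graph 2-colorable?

A, D, E are mutually adjacent, so at least 3 colors are needed.
So 2 colors are not enough.

No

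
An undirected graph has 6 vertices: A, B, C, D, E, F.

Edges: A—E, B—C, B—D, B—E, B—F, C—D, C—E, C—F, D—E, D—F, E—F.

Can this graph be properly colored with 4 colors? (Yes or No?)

No

B, C, D, E, F are pairwise adjacent (a clique of size 5), so at least 5 colors are needed.
So 4 colors are not enough.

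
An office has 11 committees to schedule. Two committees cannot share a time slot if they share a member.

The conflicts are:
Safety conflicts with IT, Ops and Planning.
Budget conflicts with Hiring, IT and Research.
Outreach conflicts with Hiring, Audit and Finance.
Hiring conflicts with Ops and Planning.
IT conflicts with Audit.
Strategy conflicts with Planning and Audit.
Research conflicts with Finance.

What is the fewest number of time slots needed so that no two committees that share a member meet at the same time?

3

The cycle IT-Audit-Strategy-Planning-Safety-IT has odd length 5, so it cannot be 2-colored; at least 3 time slots are needed.
3 time slots suffice: time slot 1 → {Safety, Hiring, Audit, Finance}; time slot 2 → {Budget, Outreach, Ops, Planning}; time slot 3 → {IT, Strategy, Research}. No two conflicting committees share a time slot.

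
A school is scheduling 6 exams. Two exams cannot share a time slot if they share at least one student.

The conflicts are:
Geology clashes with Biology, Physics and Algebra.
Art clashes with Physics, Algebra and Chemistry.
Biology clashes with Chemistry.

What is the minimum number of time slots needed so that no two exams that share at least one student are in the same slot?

The cycle Geology-Physics-Art-Chemistry-Biology-Geology has odd length 5, so it cannot be 2-colored; at least 3 time slots are needed.
3 time slots suffice: Geology=1, Art=1, Biology=3, Physics=2, Algebra=2, Chemistry=2. No two conflicting exams share a time slot.

3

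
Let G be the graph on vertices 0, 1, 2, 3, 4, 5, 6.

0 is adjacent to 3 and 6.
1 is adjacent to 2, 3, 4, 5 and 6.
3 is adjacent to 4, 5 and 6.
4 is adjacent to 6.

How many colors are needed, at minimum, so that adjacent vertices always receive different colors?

1, 3, 4, 6 are pairwise adjacent (a clique of size 4), so at least 4 colors are needed.
4 colors suffice: color a → {0, 1}; color b → {2, 3}; color c → {5, 6}; color d → {4}. No two adjacent vertices share a color.

4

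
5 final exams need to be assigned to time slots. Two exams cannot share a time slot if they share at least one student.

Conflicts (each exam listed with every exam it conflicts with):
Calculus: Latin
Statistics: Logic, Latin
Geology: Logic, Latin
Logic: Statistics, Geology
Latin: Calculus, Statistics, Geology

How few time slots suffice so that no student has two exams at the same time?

2

Statistics and Latin conflict, so at least 2 time slots are needed.
2 time slots suffice: time slot 1 → {Logic, Latin}; time slot 2 → {Calculus, Statistics, Geology}. Each listed conflict is separated.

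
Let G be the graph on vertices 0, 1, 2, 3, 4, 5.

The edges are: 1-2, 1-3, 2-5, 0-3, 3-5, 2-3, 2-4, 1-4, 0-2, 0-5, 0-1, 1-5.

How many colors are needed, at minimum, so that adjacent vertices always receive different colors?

0, 1, 2, 3, 5 are pairwise adjacent (a clique of size 5), so at least 5 colors are needed.
5 colors suffice: color red → {1}; color blue → {2}; color green → {3, 4}; color yellow → {0}; color purple → {5}. No two adjacent vertices share a color.

5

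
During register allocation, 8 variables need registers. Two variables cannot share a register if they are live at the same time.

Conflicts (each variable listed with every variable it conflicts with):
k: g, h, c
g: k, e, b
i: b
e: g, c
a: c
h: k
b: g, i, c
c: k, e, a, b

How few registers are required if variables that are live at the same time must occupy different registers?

2

e and c conflict, so at least 2 registers are needed.
2 registers suffice: register 1 → {g, i, h, c}; register 2 → {k, e, a, b}. Every pair that conflicts lands in different registers.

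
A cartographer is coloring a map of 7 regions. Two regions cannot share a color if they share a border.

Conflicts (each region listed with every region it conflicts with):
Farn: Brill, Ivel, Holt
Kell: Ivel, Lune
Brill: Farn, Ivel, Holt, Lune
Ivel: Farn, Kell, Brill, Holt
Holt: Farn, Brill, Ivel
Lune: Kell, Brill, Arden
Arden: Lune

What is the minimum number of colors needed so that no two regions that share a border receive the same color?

Farn, Brill, Ivel, Holt are mutually in conflict, so at least 4 colors are needed.
4 colors suffice: color 1 → {Ivel, Lune}; color 2 → {Kell, Brill, Arden}; color 3 → {Farn}; color 4 → {Holt}. No two conflicting regions share a color.

4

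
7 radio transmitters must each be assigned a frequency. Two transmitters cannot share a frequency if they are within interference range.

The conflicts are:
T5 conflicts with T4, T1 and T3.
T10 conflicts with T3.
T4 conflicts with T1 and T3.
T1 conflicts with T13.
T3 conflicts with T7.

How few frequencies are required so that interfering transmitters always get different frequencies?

T5, T4, T1 are mutually in conflict, so at least 3 frequencies are needed.
3 frequencies suffice: frequency 1 → {T1, T3}; frequency 2 → {T5, T10, T13, T7}; frequency 3 → {T4}. No two conflicting transmitters share a frequency.

3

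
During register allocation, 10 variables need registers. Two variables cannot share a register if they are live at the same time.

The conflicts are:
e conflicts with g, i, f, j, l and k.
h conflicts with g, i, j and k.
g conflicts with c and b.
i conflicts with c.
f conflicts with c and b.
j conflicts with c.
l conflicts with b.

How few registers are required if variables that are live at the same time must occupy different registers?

l and b conflict, so at least 2 registers are needed.
Using 2 registers: e=1, h=1, g=2, i=2, f=2, j=2, l=2, c=1, b=1, k=2. Every pair that conflicts lands in different registers.

2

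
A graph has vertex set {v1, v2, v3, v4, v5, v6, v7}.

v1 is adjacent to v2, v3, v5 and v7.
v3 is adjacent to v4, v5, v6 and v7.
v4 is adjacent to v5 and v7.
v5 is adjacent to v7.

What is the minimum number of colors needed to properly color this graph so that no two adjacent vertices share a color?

4

v1, v3, v5, v7 are mutually adjacent (a clique of size 4), so at least 4 colors are needed.
4 colors suffice: color 1 → {v2, v3}; color 2 → {v6, v7}; color 3 → {v5}; color 4 → {v1, v4}. Each edge has distinct colors on its endpoints.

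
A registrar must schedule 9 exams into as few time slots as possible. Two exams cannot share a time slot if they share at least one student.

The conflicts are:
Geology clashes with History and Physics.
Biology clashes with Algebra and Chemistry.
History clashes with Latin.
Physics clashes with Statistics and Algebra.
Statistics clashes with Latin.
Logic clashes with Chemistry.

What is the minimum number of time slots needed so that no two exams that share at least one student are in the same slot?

3

The cycle Latin-Statistics-Physics-Geology-History-Latin has odd length 5, so it cannot be 2-colored; at least 3 time slots are needed.
A valid assignment using 3 time slots: Geology=2, Biology=2, History=3, Physics=1, Statistics=2, Latin=1, Logic=2, Algebra=3, Chemistry=1. Each listed conflict is separated.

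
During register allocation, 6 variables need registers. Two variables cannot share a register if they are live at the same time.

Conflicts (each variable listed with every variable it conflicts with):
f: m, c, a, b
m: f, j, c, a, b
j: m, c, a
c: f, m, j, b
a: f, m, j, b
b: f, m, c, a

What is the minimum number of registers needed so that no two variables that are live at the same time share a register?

4

f, m, a, b all conflict with each other, so at least 4 registers are needed.
4 registers suffice: register 1 → {m}; register 2 → {f, j}; register 3 → {b}; register 4 → {c, a}. Every pair that conflicts lands in different registers.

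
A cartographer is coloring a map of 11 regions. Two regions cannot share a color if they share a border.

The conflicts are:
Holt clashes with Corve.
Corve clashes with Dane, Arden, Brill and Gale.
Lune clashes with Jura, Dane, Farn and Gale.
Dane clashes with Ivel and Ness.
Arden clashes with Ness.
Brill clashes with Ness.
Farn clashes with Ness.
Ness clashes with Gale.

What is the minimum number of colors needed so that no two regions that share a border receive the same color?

2

Corve and Gale conflict, so at least 2 colors are needed.
A valid assignment using 2 colors: Holt=2, Corve=1, Lune=1, Jura=2, Dane=2, Ivel=1, Arden=2, Brill=2, Farn=2, Ness=1, Gale=2. Every pair that conflicts lands in different colors.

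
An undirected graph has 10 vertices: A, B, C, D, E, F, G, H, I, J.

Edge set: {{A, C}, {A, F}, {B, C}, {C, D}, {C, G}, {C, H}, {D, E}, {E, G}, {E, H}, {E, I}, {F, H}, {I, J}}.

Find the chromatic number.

2

F and H are adjacent, so at least 2 colors are needed.
2 colors suffice: color 1 → {C, E, F, J}; color 2 → {A, B, D, G, H, I}. Each edge has distinct colors on its endpoints.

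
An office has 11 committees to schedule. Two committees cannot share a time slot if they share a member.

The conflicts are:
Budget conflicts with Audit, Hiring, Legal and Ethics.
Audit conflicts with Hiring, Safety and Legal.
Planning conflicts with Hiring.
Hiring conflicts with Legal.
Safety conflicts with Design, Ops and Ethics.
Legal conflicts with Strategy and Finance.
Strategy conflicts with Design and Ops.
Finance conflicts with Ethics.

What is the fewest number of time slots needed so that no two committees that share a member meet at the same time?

4

Budget, Audit, Hiring, Legal pairwise conflict, so at least 4 time slots are needed.
4 time slots suffice: time slot 1 → {Planning, Safety, Legal}; time slot 2 → {Audit, Strategy, Ethics}; time slot 3 → {Budget, Design, Finance, Ops}; time slot 4 → {Hiring}. Each listed conflict is separated.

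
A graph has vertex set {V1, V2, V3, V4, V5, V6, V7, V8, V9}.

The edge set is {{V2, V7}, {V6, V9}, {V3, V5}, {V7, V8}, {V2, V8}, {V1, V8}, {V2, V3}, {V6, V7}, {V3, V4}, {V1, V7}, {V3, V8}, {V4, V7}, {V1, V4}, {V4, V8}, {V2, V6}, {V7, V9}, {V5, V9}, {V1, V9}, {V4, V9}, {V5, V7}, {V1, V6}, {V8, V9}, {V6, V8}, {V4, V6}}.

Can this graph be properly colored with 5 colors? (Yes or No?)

V1, V4, V6, V7, V8, V9 are pairwise adjacent (a clique of size 6), so at least 6 colors are needed.
So 5 colors are not enough.

No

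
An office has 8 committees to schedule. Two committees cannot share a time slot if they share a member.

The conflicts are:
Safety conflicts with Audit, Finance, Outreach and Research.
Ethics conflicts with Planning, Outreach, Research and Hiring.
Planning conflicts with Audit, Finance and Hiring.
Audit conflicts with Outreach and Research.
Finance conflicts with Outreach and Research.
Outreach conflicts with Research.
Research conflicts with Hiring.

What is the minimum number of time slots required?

Safety, Audit, Outreach, Research are mutually in conflict, so at least 4 time slots are needed.
A valid assignment using 4 time slots: Safety=4, Ethics=3, Planning=1, Audit=3, Finance=3, Outreach=2, Research=1, Hiring=2. Every pair that conflicts lands in different time slots.

4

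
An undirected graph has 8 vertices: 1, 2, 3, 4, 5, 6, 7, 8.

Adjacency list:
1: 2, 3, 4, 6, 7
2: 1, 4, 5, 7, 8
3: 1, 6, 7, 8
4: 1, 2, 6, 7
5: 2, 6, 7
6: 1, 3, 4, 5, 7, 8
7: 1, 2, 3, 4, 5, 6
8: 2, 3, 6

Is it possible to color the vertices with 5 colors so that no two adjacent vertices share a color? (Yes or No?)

The chromatic number is 4. 1, 4, 6, 7 are mutually adjacent (a clique of size 4), so at least 4 colors are needed.
4 colors suffice: color red → {7, 8}; color blue → {2, 6}; color green → {1, 5}; color yellow → {3, 4}.
Since 5 ≥ 4, a proper 5-coloring certainly exists.

Yes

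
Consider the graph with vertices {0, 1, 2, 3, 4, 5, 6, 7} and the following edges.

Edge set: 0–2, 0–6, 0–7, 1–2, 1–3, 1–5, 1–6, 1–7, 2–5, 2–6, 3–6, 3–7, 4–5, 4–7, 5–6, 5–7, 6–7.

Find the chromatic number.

4

1, 3, 6, 7 are pairwise adjacent (a clique of size 4), so at least 4 colors are needed.
4 colors suffice: color a → {4, 6}; color b → {2, 7}; color c → {0, 3, 5}; color d → {1}. No two adjacent vertices share a color.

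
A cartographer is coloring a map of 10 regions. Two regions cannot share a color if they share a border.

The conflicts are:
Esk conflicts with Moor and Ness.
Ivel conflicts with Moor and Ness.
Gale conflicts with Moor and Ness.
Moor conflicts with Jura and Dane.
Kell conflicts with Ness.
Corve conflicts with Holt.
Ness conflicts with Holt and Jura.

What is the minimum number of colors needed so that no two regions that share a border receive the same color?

2

Esk and Ness conflict, so at least 2 colors are needed.
One proper 2-coloring: Esk=2, Ivel=2, Gale=2, Moor=1, Kell=2, Corve=1, Ness=1, Holt=2, Jura=2, Dane=2. Every pair that conflicts lands in different colors.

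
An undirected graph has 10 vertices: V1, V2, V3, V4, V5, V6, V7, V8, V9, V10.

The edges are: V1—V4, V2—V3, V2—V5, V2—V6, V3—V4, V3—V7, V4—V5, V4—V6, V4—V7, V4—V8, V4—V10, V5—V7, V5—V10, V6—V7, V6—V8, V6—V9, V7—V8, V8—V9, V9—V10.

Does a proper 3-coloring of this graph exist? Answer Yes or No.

V4, V6, V7, V8 form a clique, so at least 4 colors are needed.
So 3 colors are not enough.

No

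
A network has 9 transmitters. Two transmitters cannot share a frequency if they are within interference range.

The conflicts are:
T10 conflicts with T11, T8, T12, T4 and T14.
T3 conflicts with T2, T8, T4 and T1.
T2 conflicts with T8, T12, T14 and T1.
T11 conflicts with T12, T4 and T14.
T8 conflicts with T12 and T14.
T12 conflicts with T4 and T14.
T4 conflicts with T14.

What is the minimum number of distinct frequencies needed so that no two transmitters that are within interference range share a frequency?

T10, T11, T12, T4, T14 pairwise conflict, so at least 5 frequencies are needed.
A valid assignment using 5 frequencies: T10=5, T3=1, T2=3, T11=4, T8=4, T12=2, T4=3, T14=1, T1=2. No two conflicting transmitters share a frequency.

5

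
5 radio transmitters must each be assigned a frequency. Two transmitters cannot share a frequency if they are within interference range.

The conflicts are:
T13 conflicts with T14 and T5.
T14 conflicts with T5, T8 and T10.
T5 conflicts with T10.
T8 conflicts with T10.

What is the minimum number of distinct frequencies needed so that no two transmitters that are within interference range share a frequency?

T14, T5, T10 are mutually in conflict, so at least 3 frequencies are needed.
3 frequencies suffice: frequency 1 → {T14}; frequency 2 → {T5, T8}; frequency 3 → {T13, T10}. Every pair that conflicts lands in different frequencies.

3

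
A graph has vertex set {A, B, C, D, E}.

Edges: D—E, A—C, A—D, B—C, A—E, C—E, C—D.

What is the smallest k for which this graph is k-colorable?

A, C, D, E form a clique, so at least 4 colors are needed.
One proper 4-coloring: A=blue, B=blue, C=red, D=green, E=yellow. No two adjacent vertices share a color.

4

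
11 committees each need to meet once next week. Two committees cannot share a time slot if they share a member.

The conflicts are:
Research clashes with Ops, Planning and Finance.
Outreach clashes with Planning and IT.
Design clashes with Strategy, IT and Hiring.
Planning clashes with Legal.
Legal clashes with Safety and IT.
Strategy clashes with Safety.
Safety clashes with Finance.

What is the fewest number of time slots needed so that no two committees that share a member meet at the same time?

The cycle Safety-Strategy-Design-IT-Legal-Safety has odd length 5, so it cannot be 2-colored; at least 3 time slots are needed.
A valid assignment using 3 time slots: Research=1, Outreach=1, Ops=2, Design=1, Planning=2, Legal=3, Strategy=2, Safety=1, IT=2, Hiring=2, Finance=2. Each listed conflict is separated.

3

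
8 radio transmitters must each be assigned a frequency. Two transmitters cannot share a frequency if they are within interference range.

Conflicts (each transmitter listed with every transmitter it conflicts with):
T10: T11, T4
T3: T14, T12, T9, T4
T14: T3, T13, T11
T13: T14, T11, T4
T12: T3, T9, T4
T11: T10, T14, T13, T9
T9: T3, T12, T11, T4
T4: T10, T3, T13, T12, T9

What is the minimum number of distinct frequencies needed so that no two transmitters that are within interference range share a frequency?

4

T3, T12, T9, T4 pairwise conflict, so at least 4 frequencies are needed.
4 frequencies suffice: T10=2, T3=3, T14=2, T13=3, T12=4, T11=1, T9=2, T4=1. Each listed conflict is separated.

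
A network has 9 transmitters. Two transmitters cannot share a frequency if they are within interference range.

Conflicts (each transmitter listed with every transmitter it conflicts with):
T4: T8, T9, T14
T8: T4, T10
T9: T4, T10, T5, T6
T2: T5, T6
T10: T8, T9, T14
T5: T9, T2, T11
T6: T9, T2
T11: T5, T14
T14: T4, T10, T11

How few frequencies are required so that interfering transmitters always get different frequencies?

3

The cycle T9-T10-T14-T11-T5-T9 has odd length 5, so it cannot be 2-colored; at least 3 frequencies are needed.
3 frequencies suffice: T4=2, T8=1, T9=1, T2=1, T10=2, T5=2, T6=2, T11=3, T14=1. Each listed conflict is separated.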